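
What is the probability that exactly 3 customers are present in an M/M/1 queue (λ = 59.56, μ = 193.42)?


ρ = 59.56/193.42 = 0.3079
P_n = (1−ρ)·ρ^n = (1 − 0.3079)·0.3079^3 = 0.6921·0.029198 = 0.020207

Final: 0.020207


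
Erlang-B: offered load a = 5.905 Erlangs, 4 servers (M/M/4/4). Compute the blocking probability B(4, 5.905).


B(c,a) = (a^c/c!) / Σ_{k=0}^{c} a^k/k!
a^4/4! = 50.660371
Σ terms (k=0..4): 1.00000 + 5.90500 + 17.43451 + 34.31693 + 50.66037 = 109.316816
B = 50.660371/109.316816 = 0.463427

Final: 0.463427


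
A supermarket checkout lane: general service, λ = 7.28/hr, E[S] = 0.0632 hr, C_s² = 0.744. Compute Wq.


ρ = λ·E[S] = 7.28·0.0632 = 0.4601
E[S²] = E[S]²(1+C_s²) = 0.0632²·(1+0.744) = 0.006966
Wq = λ·E[S²]/(2(1−ρ)) = 7.28·0.006966/(2·0.5399) = 0.04696 hr

Final: 0.04696 hr


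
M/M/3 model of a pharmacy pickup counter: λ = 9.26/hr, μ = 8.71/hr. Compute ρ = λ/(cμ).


ρ = λ/(cμ) = 9.26/(3·8.71) = 9.26/26.13 = 0.3544

Final: 0.3544


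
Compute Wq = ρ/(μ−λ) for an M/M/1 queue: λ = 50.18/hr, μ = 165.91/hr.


ρ = 50.18/165.91 = 0.3025
Wq = ρ/(μ−λ) = 0.3025/(165.91 − 50.18) = 0.3025/115.73 = 0.002613 hr

Final: 0.002613 hr


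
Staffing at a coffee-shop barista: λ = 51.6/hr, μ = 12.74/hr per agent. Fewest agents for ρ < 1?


Stability requires cμ > λ ⇔ c > λ/μ.
λ/μ = 51.6/12.74 = 4.0502
Minimum integer c = ⌊4.0502⌋ + 1 = 5
Check: 5·12.74 = 63.70 > 51.6, while 4·12.74 = 50.96 ≤ 51.6

Final: 5 servers


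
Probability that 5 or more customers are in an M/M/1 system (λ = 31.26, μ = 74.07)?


ρ = 31.26/74.07 = 0.4220
P(N ≥ n) = ρ^n = 0.4220^5 = 0.013389

Final: 0.013389


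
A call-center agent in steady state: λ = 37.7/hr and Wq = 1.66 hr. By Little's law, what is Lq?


Lq = λWq = 37.7·1.66 = 62.5820

Final: 62.5820


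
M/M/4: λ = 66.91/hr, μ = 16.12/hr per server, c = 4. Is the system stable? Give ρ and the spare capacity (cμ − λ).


Total capacity cμ = 4·16.12 = 64.48/hr
ρ = λ/(cμ) = 66.91/64.48 = 1.0377
Stable ⇔ ρ < 1: NO
Spare capacity = cμ − λ = 64.48 − 66.91 = -2.43/hr

Final: ρ = 1.0377; unstable; margin = -2.43/hr


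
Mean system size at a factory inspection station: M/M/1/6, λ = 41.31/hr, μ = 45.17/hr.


ρ = 41.31/45.17 = 0.9145
L = ρ[1 − (K+1)ρ^K + Kρ^(K+1)] / [(1−ρ)(1−ρ^(K+1))]
Numerator: 0.9145·(1 − 7·0.585101 + 6·0.535101) = 0.105082
Denominator: (0.08545)·(0.464899) = 0.039728
L = 0.105082/0.039728 = 2.6450

Final: 2.6450


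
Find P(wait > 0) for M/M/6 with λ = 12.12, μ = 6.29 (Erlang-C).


a = λ/μ = 1.9269; ρ = a/6 = 0.3211
P₀ = 0.145432 (from M/M/c formula)
C(c,a) = [a^c/(c!(1−ρ))]·P₀ = [51.18136/(720·0.6789)]·0.145432
= 0.10471·0.145432 = 0.015229

Final: 0.015229


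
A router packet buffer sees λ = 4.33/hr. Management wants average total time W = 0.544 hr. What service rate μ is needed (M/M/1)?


W = 1/(μ−λ) ⇒ μ − λ = 1/W = 1/0.544 = 1.8382
μ = λ + 1/W = 4.33 + 1.8382 = 6.1682 per hr

Final: 6.1682 /hr


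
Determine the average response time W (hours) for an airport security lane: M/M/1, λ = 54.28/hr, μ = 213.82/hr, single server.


W = 1/(μ−λ) = 1/(213.82 − 54.28) = 1/159.54 = 0.006268 hr

Final: 0.006268 hr


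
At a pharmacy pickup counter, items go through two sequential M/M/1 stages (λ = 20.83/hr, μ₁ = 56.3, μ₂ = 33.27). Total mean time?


Each node sees arrival rate λ = 20.83/hr (tandem ⇒ throughput preserved).
W₁ = 1/(μ₁−λ) = 1/(56.3−20.83) = 0.02819 hr
W₂ = 1/(μ₂−λ) = 1/(33.27−20.83) = 0.08039 hr
W_total = W₁ + W₂ = 0.02819 + 0.08039 = 0.10858 hr

Final: 0.10858 hr


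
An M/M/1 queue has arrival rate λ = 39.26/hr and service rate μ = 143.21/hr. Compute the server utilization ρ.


ρ = λ/μ = 39.26/143.21 = 0.2741

Final: 0.2741


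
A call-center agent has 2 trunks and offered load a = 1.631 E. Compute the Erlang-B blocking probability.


B(c,a) = (a^c/c!) / Σ_{k=0}^{c} a^k/k!
a^2/2! = 1.330080
Σ terms (k=0..2): 1.00000 + 1.63100 + 1.33008 = 3.961081
B = 1.330080/3.961081 = 0.335787

Final: 0.335787


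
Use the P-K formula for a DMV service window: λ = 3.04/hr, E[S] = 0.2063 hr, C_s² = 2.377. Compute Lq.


ρ = λ·E[S] = 3.04·0.2063 = 0.6272
Lq = ρ²(1+C_s²)/(2(1−ρ)) = 0.3933·(1+2.377)/(2·0.3728)
= 0.3933·3.3770/0.7457 = 1.78121

Final: 1.78121


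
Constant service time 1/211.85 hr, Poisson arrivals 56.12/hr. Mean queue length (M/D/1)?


ρ = 56.12/211.85 = 0.2649
M/D/1: Lq = ρ²/(2(1−ρ)) = 0.07017/(2·0.7351) = 0.04773

Final: 0.04773


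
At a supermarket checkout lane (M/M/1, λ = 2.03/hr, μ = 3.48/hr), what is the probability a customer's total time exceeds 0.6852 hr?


W ~ Exponential(μ−λ) for M/M/1.
μ − λ = 3.48 − 2.03 = 1.4500
P(W > t) = e^{−(μ−λ)t} = e^{−0.9935} = 0.370264

Final: 0.370264


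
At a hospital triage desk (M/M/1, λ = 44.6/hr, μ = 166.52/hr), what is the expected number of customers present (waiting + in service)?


ρ = λ/μ = 44.6/166.52 = 0.2678
L = ρ/(1−ρ) = 0.2678/(1 − 0.2678) = 0.2678/0.7322 = 0.3658

Final: 0.3658


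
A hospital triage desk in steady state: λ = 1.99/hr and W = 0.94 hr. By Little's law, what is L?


L = λW = 1.99·0.94 = 1.8706

Final: 1.8706


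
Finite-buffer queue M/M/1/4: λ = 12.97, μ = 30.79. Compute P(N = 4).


ρ = λ/μ = 12.97/30.79 = 0.4212
P_K = (1−ρ)ρ^K/(1−ρ^(K+1)) = (0.5788·0.031486)/(1 − 0.013263)
= 0.018223/0.986737 = 0.018468

Final: 0.018468


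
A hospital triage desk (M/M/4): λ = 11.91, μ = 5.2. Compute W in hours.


a = 2.2904; ρ = 0.5726; P₀ = 0.094352
Lq = P₀·a^c·ρ/(c!(1−ρ)²) = 0.33911
Wq = Lq/λ = 0.33911/11.91 = 0.02847 hr
W = Wq + 1/μ = 0.02847 + 0.19231 = 0.22078 hr

Final: 0.22078 hr


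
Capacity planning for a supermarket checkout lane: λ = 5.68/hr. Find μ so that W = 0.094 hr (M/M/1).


W = 1/(μ−λ) ⇒ μ − λ = 1/W = 1/0.094 = 10.6383
μ = λ + 1/W = 5.68 + 10.6383 = 16.3183 per hr

Final: 16.3183 /hr


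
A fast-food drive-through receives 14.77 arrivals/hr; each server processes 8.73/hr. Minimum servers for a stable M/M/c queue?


Stability requires cμ > λ ⇔ c > λ/μ.
λ/μ = 14.77/8.73 = 1.6919
Minimum integer c = ⌊1.6919⌋ + 1 = 2
Check: 2·8.73 = 17.46 > 14.77, while 1·8.73 = 8.73 ≤ 14.77

Final: 2 servers


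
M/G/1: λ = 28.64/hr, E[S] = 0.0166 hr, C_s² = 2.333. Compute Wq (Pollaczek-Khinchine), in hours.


ρ = λ·E[S] = 28.64·0.0166 = 0.4754
E[S²] = E[S]²(1+C_s²) = 0.0166²·(1+2.333) = 0.0009184
Wq = λ·E[S²]/(2(1−ρ)) = 28.64·0.0009184/(2·0.5246) = 0.02507 hr

Final: 0.02507 hr


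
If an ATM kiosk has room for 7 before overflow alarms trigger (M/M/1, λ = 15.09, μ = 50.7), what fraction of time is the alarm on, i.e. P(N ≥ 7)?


ρ = 15.09/50.7 = 0.2976
P(N ≥ n) = ρ^n = 0.2976^7 = 0.0002069

Final: 0.0002069


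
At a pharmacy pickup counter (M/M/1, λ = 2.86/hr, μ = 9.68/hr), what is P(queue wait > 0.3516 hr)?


ρ = 2.86/9.68 = 0.2955
P(Wq > t) = ρ·e^{−(μ−λ)t} = 0.2955·e^{−2.3979}
= 0.2955·0.090908 = 0.026859

Final: 0.026859


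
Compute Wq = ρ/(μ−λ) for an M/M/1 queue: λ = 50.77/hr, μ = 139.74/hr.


ρ = 50.77/139.74 = 0.3633
Wq = ρ/(μ−λ) = 0.3633/(139.74 − 50.77) = 0.3633/88.97 = 0.004084 hr

Final: 0.004084 hr


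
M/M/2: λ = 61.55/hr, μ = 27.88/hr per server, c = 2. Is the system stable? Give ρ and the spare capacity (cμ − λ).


Total capacity cμ = 2·27.88 = 55.76/hr
ρ = λ/(cμ) = 61.55/55.76 = 1.1038
Stable ⇔ ρ < 1: NO
Spare capacity = cμ − λ = 55.76 − 61.55 = -5.79/hr

Final: ρ = 1.1038; unstable; margin = -5.79/hr


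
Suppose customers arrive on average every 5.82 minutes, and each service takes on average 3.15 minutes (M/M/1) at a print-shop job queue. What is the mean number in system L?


λ = 60/5.82 = 10.3093 /hr
μ = 60/3.15 = 19.0476 /hr
ρ = λ/μ = 10.3093/19.0476 = 0.5412
L = ρ/(1−ρ) = 0.5412/0.4588 = 1.1798

Final: 1.1798


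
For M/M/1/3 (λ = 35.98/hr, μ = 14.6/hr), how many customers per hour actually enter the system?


ρ = 2.4644; P_K = (1−ρ)ρ^3/(1−ρ^4) = 0.610779
λ_eff = λ(1 − P_K) = 35.98·(1 − 0.610779) = 35.98·0.389221 = 14.0042 /hr

Final: 14.0042 /hr


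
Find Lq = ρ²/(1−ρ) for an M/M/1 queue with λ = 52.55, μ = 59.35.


ρ = 52.55/59.35 = 0.8854
Lq = ρ²/(1−ρ) = 0.7840/0.1146 = 6.8425

Final: 6.8425


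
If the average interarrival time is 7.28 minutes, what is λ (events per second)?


λ = 1/(interarrival time) in consistent units.
1 second = 0.0166667 min, so λ = 0.0166667/7.28 = 0.002289 per second

Final: 0.002289 /sec


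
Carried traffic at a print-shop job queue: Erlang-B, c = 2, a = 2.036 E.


B(2,2.036) = 0.405714 (Erlang-B)
Carried load = a(1 − B) = 2.036·(1 − 0.405714) = 2.036·0.594286 = 1.2100 E

Final: 1.2100 Erlangs


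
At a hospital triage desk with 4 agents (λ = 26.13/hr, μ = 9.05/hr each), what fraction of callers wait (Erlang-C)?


a = λ/μ = 2.8873; ρ = a/4 = 0.7218
P₀ = 0.044491 (from M/M/c formula)
C(c,a) = [a^c/(c!(1−ρ))]·P₀ = [69.49656/(24·0.2782)]·0.044491
= 10.40953·0.044491 = 0.463126

Final: 0.463126


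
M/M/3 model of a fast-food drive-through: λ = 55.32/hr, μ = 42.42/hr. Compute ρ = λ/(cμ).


ρ = λ/(cμ) = 55.32/(3·42.42) = 55.32/127.26 = 0.4347

Final: 0.4347


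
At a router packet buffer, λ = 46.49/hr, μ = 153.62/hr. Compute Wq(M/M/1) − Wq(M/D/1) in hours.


ρ = 46.49/153.62 = 0.3026
Wq(M/M/1) = ρ/(μ−λ) = 0.3026/107.13 = 0.002825 hr
Wq(M/D/1) = ρ/(2(μ−λ)) = 0.001412 hr
Savings = 0.002825 − 0.001412 = 0.001412 hr

Final: 0.001412 hr


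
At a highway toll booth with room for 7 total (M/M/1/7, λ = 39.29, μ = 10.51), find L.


ρ = 39.29/10.51 = 3.7383
L = ρ[1 − (K+1)ρ^K + Kρ^(K+1)] / [(1−ρ)(1−ρ^(K+1))]
Numerator: 3.7383·(1 − 8·10203.641453 + 7·38144.726232) = 693032.803417
Denominator: (-2.7383)·(-38143.726232) = 104450.660413
L = 693032.803417/104450.660413 = 6.6350

Final: 6.6350


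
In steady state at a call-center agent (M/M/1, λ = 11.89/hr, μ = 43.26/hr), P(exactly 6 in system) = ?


ρ = 11.89/43.26 = 0.2748
P_n = (1−ρ)·ρ^n = (1 − 0.2748)·0.2748^6 = 0.7252·0.0004311 = 0.0003126

Final: 0.0003126


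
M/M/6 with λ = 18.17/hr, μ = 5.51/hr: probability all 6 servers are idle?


a = λ/μ = 18.17/5.51 = 3.2976; ρ = a/c = 0.5496
Σ_{k=0}^{5} a^k/k! (terms k=0..5) = 1.00000 + 3.29764 + 5.43722 + 5.97666 + 4.92722 + 3.24964 = 23.88838
Tail: a^6/(6!(1−ρ)) = 1285.93782/(720·0.4504) = 3.96548
P₀ = 1/(23.88838 + 3.96548) = 1/27.85386 = 0.035902

Final: 0.035902


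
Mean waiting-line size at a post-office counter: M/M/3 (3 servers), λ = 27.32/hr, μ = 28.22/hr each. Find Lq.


a = λ/μ = 0.9681; ρ = a/3 = 0.3227
P₀ = 0.375940
Lq = P₀·a^c·ρ / (c!·(1−ρ)²) = 0.375940·0.90734·0.3227/(6·0.45873)
= 0.03999

Final: 0.03999


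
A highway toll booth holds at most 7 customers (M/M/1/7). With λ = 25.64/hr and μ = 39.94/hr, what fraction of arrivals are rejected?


ρ = λ/μ = 25.64/39.94 = 0.6420
P_K = (1−ρ)ρ^K/(1−ρ^(K+1)) = (0.3580·0.044933)/(1 − 0.028846)
= 0.016088/0.971154 = 0.016566

Final: 0.016566


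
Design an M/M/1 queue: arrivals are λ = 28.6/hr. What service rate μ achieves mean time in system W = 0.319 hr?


W = 1/(μ−λ) ⇒ μ − λ = 1/W = 1/0.319 = 3.1348
μ = λ + 1/W = 28.6 + 3.1348 = 31.7348 per hr

Final: 31.7348 /hr


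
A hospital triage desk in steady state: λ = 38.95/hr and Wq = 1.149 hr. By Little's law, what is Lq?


Lq = λWq = 38.95·1.149 = 44.7536

Final: 44.7536


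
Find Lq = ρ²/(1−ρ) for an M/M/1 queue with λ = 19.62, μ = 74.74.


ρ = 19.62/74.74 = 0.2625
Lq = ρ²/(1−ρ) = 0.06891/0.7375 = 0.09344

Final: 0.09344


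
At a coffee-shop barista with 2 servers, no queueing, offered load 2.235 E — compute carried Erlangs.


B(2,2.235) = 0.435685 (Erlang-B)
Carried load = a(1 − B) = 2.235·(1 − 0.435685) = 2.235·0.564315 = 1.2612 E

Final: 1.2612 Erlangs


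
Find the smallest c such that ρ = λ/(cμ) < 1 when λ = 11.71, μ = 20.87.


Stability requires cμ > λ ⇔ c > λ/μ.
λ/μ = 11.71/20.87 = 0.5611
Minimum integer c = ⌊0.5611⌋ + 1 = 1
Check: 1·20.87 = 20.87 > 11.71, while 0·20.87 = 0.00 ≤ 11.71

Final: 1 servers


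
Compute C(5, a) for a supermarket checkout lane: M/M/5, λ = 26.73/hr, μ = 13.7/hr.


a = λ/μ = 1.9511; ρ = a/5 = 0.3902
P₀ = 0.141191 (from M/M/c formula)
C(c,a) = [a^c/(c!(1−ρ))]·P₀ = [28.27431/(120·0.6098)]·0.141191
= 0.38640·0.141191 = 0.054556

Final: 0.054556


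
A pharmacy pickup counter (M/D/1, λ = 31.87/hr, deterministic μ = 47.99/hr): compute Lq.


ρ = 31.87/47.99 = 0.6641
M/D/1: Lq = ρ²/(2(1−ρ)) = 0.4410/(2·0.3359) = 0.65648

Final: 0.65648


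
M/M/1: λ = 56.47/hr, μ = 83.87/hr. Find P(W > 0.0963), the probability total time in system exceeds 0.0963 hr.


W ~ Exponential(μ−λ) for M/M/1.
μ − λ = 83.87 − 56.47 = 27.4000
P(W > t) = e^{−(μ−λ)t} = e^{−2.6386} = 0.071460

Final: 0.071460


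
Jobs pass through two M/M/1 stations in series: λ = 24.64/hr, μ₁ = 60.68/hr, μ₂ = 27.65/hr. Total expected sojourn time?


Each node sees arrival rate λ = 24.64/hr (tandem ⇒ throughput preserved).
W₁ = 1/(μ₁−λ) = 1/(60.68−24.64) = 0.02775 hr
W₂ = 1/(μ₂−λ) = 1/(27.65−24.64) = 0.33223 hr
W_total = W₁ + W₂ = 0.02775 + 0.33223 = 0.35997 hr

Final: 0.35997 hr


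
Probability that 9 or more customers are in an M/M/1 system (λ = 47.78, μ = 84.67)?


ρ = 47.78/84.67 = 0.5643
P(N ≥ n) = ρ^n = 0.5643^9 = 0.005803

Final: 0.005803


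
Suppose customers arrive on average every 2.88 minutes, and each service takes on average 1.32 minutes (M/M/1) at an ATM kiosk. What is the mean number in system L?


λ = 60/2.88 = 20.8333 /hr
μ = 60/1.32 = 45.4545 /hr
ρ = λ/μ = 20.8333/45.4545 = 0.4583
L = ρ/(1−ρ) = 0.4583/0.5417 = 0.8462

Final: 0.8462


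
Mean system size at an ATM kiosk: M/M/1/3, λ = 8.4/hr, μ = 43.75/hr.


ρ = 8.4/43.75 = 0.1920
L = ρ[1 − (K+1)ρ^K + Kρ^(K+1)] / [(1−ρ)(1−ρ^(K+1))]
Numerator: 0.1920·(1 − 4·0.007078 + 3·0.001359) = 0.187347
Denominator: (0.8080)·(0.998641) = 0.806902
L = 0.187347/0.806902 = 0.2322

Final: 0.2322


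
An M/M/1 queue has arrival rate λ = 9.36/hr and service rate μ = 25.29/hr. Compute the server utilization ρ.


ρ = λ/μ = 9.36/25.29 = 0.3701

Final: 0.3701


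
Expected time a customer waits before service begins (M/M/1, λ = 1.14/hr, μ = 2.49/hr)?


ρ = 1.14/2.49 = 0.4578
Wq = ρ/(μ−λ) = 0.4578/(2.49 − 1.14) = 0.4578/1.35 = 0.3391 hr

Final: 0.3391 hr


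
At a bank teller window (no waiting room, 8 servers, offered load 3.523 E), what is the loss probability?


B(c,a) = (a^c/c!) / Σ_{k=0}^{c} a^k/k!
a^8/8! = 0.588546
Σ terms (k=0..8): 1.00000 + 3.52300 + 6.20576 + 7.28764 + 6.41859 + 4.52254 + 2.65548 + 1.33647 + 0.58855 = 33.538016
B = 0.588546/33.538016 = 0.017549

Final: 0.017549


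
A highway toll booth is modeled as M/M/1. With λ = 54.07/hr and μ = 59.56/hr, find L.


ρ = λ/μ = 54.07/59.56 = 0.9078
L = ρ/(1−ρ) = 0.9078/(1 − 0.9078) = 0.9078/0.09218 = 9.8488

Final: 9.8488


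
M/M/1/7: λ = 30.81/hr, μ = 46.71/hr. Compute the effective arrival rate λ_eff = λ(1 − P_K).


ρ = 0.6596; P_K = (1−ρ)ρ^7/(1−ρ^8) = 0.019178
λ_eff = λ(1 − P_K) = 30.81·(1 − 0.019178) = 30.81·0.980822 = 30.2191 /hr

Final: 30.2191 /hr


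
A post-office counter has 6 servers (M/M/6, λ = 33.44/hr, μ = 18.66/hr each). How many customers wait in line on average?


a = λ/μ = 1.7921; ρ = a/6 = 0.2987
P₀ = 0.166489
Lq = P₀·a^c·ρ / (c!·(1−ρ)²) = 0.166489·33.12286·0.2987/(720·0.49185)
= 0.004651

Final: 0.004651


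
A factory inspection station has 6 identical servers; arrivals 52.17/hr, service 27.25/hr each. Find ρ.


ρ = λ/(cμ) = 52.17/(6·27.25) = 52.17/163.50 = 0.3191

Final: 0.3191


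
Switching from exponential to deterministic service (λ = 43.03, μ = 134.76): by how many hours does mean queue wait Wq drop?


ρ = 43.03/134.76 = 0.3193
Wq(M/M/1) = ρ/(μ−λ) = 0.3193/91.73 = 0.003481 hr
Wq(M/D/1) = ρ/(2(μ−λ)) = 0.001740 hr
Savings = 0.003481 − 0.001740 = 0.001740 hr

Final: 0.001740 hr


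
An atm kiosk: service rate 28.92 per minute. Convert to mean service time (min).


Mean service time = 1/μ = 1/28.92 minute = 0.03458 minute
In minutes: 0.03458 × 1 = 0.03458 min

Final: 0.03458 min


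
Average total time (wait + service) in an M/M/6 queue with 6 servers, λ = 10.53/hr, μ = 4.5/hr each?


a = 2.3400; ρ = 0.3900; P₀ = 0.095960
Lq = P₀·a^c·ρ/(c!(1−ρ)²) = 0.02293
Wq = Lq/λ = 0.02293/10.53 = 0.002178 hr
W = Wq + 1/μ = 0.002178 + 0.22222 = 0.22440 hr

Final: 0.22440 hr


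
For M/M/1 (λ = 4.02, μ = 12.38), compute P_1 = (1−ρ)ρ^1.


ρ = 4.02/12.38 = 0.3247
P_n = (1−ρ)·ρ^n = (1 − 0.3247)·0.3247^1 = 0.6753·0.324717 = 0.219276

Final: 0.219276


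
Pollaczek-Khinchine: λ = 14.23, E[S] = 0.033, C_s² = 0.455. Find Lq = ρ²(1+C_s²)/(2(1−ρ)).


ρ = λ·E[S] = 14.23·0.033 = 0.4696
Lq = ρ²(1+C_s²)/(2(1−ρ)) = 0.2205·(1+0.455)/(2·0.5304)
= 0.2205·1.4550/1.0608 = 0.30245

Final: 0.30245


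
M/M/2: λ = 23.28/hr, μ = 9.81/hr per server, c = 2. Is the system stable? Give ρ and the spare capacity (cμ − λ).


Total capacity cμ = 2·9.81 = 19.62/hr
ρ = λ/(cμ) = 23.28/19.62 = 1.1865
Stable ⇔ ρ < 1: NO
Spare capacity = cμ − λ = 19.62 − 23.28 = -3.66/hr

Final: ρ = 1.1865; unstable; margin = -3.66/hr


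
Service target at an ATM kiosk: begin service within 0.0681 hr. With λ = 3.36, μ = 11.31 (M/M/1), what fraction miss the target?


ρ = 3.36/11.31 = 0.2971
P(Wq > t) = ρ·e^{−(μ−λ)t} = 0.2971·e^{−0.5414}
= 0.2971·0.581936 = 0.172883

Final: 0.172883


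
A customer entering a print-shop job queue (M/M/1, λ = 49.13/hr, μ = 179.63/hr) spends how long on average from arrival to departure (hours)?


W = 1/(μ−λ) = 1/(179.63 − 49.13) = 1/130.50 = 0.007663 hr

Final: 0.007663 hr


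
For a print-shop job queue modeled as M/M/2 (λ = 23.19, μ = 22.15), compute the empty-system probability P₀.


a = λ/μ = 23.19/22.15 = 1.0470; ρ = a/c = 0.5235
Σ_{k=0}^{1} a^k/k! (terms k=0..1) = 1.00000 + 1.04695 = 2.04695
Tail: a^2/(2!(1−ρ)) = 1.09611/(2·0.4765) = 1.15011
P₀ = 1/(2.04695 + 1.15011) = 1/3.19706 = 0.312787

Final: 0.312787


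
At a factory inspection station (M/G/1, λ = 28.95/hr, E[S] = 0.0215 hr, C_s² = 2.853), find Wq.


ρ = λ·E[S] = 28.95·0.0215 = 0.6224
E[S²] = E[S]²(1+C_s²) = 0.0215²·(1+2.853) = 0.001781
Wq = λ·E[S²]/(2(1−ρ)) = 28.95·0.001781/(2·0.3776) = 0.06828 hr

Final: 0.06828 hr


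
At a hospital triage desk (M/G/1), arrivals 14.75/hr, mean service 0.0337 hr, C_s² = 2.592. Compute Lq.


ρ = λ·E[S] = 14.75·0.0337 = 0.4971
Lq = ρ²(1+C_s²)/(2(1−ρ)) = 0.2471·(1+2.592)/(2·0.5029)
= 0.2471·3.5920/1.0059 = 0.88236

Final: 0.88236


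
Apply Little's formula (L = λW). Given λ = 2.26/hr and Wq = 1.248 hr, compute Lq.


Lq = λWq = 2.26·1.248 = 2.8205

Final: 2.8205


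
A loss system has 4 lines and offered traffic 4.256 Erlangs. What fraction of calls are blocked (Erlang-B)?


B(c,a) = (a^c/c!) / Σ_{k=0}^{c} a^k/k!
a^4/4! = 13.670841
Σ terms (k=0..4): 1.00000 + 4.25600 + 9.05677 + 12.84853 + 13.67084 = 40.832144
B = 13.670841/40.832144 = 0.334806

Final: 0.334806


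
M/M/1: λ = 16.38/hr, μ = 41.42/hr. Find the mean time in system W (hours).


W = 1/(μ−λ) = 1/(41.42 − 16.38) = 1/25.04 = 0.03994 hr

Final: 0.03994 hr


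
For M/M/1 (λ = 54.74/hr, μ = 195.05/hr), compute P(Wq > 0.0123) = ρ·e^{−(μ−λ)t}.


ρ = 54.74/195.05 = 0.2806
P(Wq > t) = ρ·e^{−(μ−λ)t} = 0.2806·e^{−1.7258}
= 0.2806·0.178028 = 0.049963

Final: 0.049963


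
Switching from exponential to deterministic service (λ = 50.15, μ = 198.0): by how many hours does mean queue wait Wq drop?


ρ = 50.15/198.0 = 0.2533
Wq(M/M/1) = ρ/(μ−λ) = 0.2533/147.85 = 0.001713 hr
Wq(M/D/1) = ρ/(2(μ−λ)) = 0.0008566 hr
Savings = 0.001713 − 0.0008566 = 0.0008566 hr

Final: 0.0008566 hr


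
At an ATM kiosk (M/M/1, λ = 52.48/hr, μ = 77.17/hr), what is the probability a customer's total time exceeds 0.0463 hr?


W ~ Exponential(μ−λ) for M/M/1.
μ − λ = 77.17 − 52.48 = 24.6900
P(W > t) = e^{−(μ−λ)t} = e^{−1.1431} = 0.318814

Final: 0.318814


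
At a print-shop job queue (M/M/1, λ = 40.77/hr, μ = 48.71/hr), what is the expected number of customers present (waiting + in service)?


ρ = λ/μ = 40.77/48.71 = 0.8370
L = ρ/(1−ρ) = 0.8370/(1 − 0.8370) = 0.8370/0.1630 = 5.1348

Final: 5.1348


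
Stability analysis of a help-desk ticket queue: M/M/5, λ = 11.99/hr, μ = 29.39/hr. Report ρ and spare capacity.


Total capacity cμ = 5·29.39 = 146.95/hr
ρ = λ/(cμ) = 11.99/146.95 = 0.08159
Stable ⇔ ρ < 1: YES
Spare capacity = cμ − λ = 146.95 − 11.99 = 134.96/hr

Final: ρ = 0.08159; stable; margin = 134.96/hr


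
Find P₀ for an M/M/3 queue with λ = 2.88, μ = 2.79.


a = λ/μ = 2.88/2.79 = 1.0323; ρ = a/c = 0.3441
Σ_{k=0}^{2} a^k/k! (terms k=0..2) = 1.00000 + 1.03226 + 0.53278 = 2.56504
Tail: a^3/(3!(1−ρ)) = 1.09993/(6·0.6559) = 0.27949
P₀ = 1/(2.56504 + 0.27949) = 1/2.84453 = 0.351552

Final: 0.351552


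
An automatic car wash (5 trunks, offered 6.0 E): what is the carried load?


B(5,6.0) = 0.360400 (Erlang-B)
Carried load = a(1 − B) = 6.0·(1 − 0.360400) = 6.0·0.639600 = 3.8376 E

Final: 3.8376 Erlangs


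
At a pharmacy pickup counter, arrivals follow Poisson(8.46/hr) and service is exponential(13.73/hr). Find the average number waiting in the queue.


ρ = 8.46/13.73 = 0.6162
Lq = ρ²/(1−ρ) = 0.3797/0.3838 = 0.9891

Final: 0.9891


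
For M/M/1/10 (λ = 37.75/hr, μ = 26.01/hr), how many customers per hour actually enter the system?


ρ = 1.4514; P_K = (1−ρ)ρ^10/(1−ρ^11) = 0.316247
λ_eff = λ(1 − P_K) = 37.75·(1 − 0.316247) = 37.75·0.683753 = 25.8117 /hr

Final: 25.8117 /hr


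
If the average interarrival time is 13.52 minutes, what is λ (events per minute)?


λ = 1/(interarrival time) in consistent units.
1 minute = 1 min, so λ = 1/13.52 = 0.07396 per minute

Final: 0.07396 /min


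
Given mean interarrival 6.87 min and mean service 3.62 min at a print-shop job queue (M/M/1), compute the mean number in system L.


λ = 60/6.87 = 8.7336 /hr
μ = 60/3.62 = 16.5746 /hr
ρ = λ/μ = 8.7336/16.5746 = 0.5269
L = ρ/(1−ρ) = 0.5269/0.4731 = 1.1138

Final: 1.1138


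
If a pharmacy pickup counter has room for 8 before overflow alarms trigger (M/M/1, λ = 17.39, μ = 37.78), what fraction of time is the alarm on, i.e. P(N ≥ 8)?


ρ = 17.39/37.78 = 0.4603
P(N ≥ n) = ρ^n = 0.4603^8 = 0.002015

Final: 0.002015


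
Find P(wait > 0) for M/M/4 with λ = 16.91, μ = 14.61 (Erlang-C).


a = λ/μ = 1.1574; ρ = a/4 = 0.2894
P₀ = 0.313392 (from M/M/c formula)
C(c,a) = [a^c/(c!(1−ρ))]·P₀ = [1.79462/(24·0.7106)]·0.313392
= 0.10522·0.313392 = 0.032976

Final: 0.032976


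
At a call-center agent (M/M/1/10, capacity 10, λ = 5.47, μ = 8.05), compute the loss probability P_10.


ρ = λ/μ = 5.47/8.05 = 0.6795
P_K = (1−ρ)ρ^K/(1−ρ^(K+1)) = (0.3205·0.020985)/(1 − 0.014260)
= 0.006726/0.985740 = 0.006823

Final: 0.006823


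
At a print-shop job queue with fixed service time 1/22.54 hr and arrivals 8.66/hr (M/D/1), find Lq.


ρ = 8.66/22.54 = 0.3842
M/D/1: Lq = ρ²/(2(1−ρ)) = 0.1476/(2·0.6158) = 0.11986

Final: 0.11986


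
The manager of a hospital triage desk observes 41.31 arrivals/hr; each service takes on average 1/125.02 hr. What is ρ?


ρ = λ/μ = 41.31/125.02 = 0.3304

Final: 0.3304


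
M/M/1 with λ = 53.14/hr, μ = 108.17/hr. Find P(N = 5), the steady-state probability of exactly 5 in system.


ρ = 53.14/108.17 = 0.4913
P_n = (1−ρ)·ρ^n = (1 − 0.4913)·0.4913^5 = 0.5087·0.028614 = 0.014557

Final: 0.014557


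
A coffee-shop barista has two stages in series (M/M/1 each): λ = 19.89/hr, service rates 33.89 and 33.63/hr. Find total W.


Each node sees arrival rate λ = 19.89/hr (tandem ⇒ throughput preserved).
W₁ = 1/(μ₁−λ) = 1/(33.89−19.89) = 0.07143 hr
W₂ = 1/(μ₂−λ) = 1/(33.63−19.89) = 0.07278 hr
W_total = W₁ + W₂ = 0.07143 + 0.07278 = 0.14421 hr

Final: 0.14421 hr


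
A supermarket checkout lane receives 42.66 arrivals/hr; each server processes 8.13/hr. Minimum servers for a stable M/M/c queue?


Stability requires cμ > λ ⇔ c > λ/μ.
λ/μ = 42.66/8.13 = 5.2472
Minimum integer c = ⌊5.2472⌋ + 1 = 6
Check: 6·8.13 = 48.78 > 42.66, while 5·8.13 = 40.65 ≤ 42.66

Final: 6 servers


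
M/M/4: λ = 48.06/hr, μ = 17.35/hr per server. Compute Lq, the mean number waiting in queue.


a = λ/μ = 2.7700; ρ = a/4 = 0.6925
P₀ = 0.052282
Lq = P₀·a^c·ρ / (c!·(1−ρ)²) = 0.052282·58.87584·0.6925/(24·0.09455)
= 0.93937

Final: 0.93937


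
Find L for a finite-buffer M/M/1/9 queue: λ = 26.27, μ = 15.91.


ρ = 26.27/15.91 = 1.6512
L = ρ[1 − (K+1)ρ^K + Kρ^(K+1)] / [(1−ρ)(1−ρ^(K+1))]
Numerator: 1.6512·(1 − 10·91.223985 + 9·150.625649) = 733.761876
Denominator: (-0.6512)·(-149.625649) = 97.430655
L = 733.761876/97.430655 = 7.5311

Final: 7.5311


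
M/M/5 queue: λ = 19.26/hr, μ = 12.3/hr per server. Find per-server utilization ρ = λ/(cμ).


ρ = λ/(cμ) = 19.26/(5·12.3) = 19.26/61.50 = 0.3132

Final: 0.3132


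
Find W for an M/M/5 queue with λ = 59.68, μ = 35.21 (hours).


a = 1.6950; ρ = 0.3390; P₀ = 0.183039
Lq = P₀·a^c·ρ/(c!(1−ρ)²) = 0.01656
Wq = Lq/λ = 0.01656/59.68 = 0.0002774 hr
W = Wq + 1/μ = 0.0002774 + 0.02840 = 0.02868 hr

Final: 0.02868 hr


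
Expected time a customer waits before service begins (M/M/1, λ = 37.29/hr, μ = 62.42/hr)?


ρ = 37.29/62.42 = 0.5974
Wq = ρ/(μ−λ) = 0.5974/(62.42 − 37.29) = 0.5974/25.13 = 0.02377 hr

Final: 0.02377 hr


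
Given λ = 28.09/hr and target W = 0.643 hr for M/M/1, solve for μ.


W = 1/(μ−λ) ⇒ μ − λ = 1/W = 1/0.643 = 1.5552
μ = λ + 1/W = 28.09 + 1.5552 = 29.6452 per hr

Final: 29.6452 /hr


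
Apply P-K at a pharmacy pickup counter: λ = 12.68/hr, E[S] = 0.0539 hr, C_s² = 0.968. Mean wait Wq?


ρ = λ·E[S] = 12.68·0.0539 = 0.6835
E[S²] = E[S]²(1+C_s²) = 0.0539²·(1+0.968) = 0.005717
Wq = λ·E[S²]/(2(1−ρ)) = 12.68·0.005717/(2·0.3165) = 0.11451 hr

Final: 0.11451 hr


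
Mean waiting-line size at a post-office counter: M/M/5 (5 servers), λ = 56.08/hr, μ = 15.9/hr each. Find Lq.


a = λ/μ = 3.5270; ρ = a/5 = 0.7054
P₀ = 0.025032
Lq = P₀·a^c·ρ / (c!·(1−ρ)²) = 0.025032·545.82623·0.7054/(120·0.08678)
= 0.92550

Final: 0.92550


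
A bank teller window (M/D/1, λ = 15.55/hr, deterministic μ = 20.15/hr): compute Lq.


ρ = 15.55/20.15 = 0.7717
M/D/1: Lq = ρ²/(2(1−ρ)) = 0.5955/(2·0.2283) = 1.30436

Final: 1.30436


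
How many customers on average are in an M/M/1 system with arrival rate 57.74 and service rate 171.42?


ρ = λ/μ = 57.74/171.42 = 0.3368
L = ρ/(1−ρ) = 0.3368/(1 − 0.3368) = 0.3368/0.6632 = 0.5079

Final: 0.5079


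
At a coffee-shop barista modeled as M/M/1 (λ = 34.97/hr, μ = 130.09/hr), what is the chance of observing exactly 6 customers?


ρ = 34.97/130.09 = 0.2688
P_n = (1−ρ)·ρ^n = (1 − 0.2688)·0.2688^6 = 0.7312·0.0003773 = 0.0002759

Final: 0.0002759


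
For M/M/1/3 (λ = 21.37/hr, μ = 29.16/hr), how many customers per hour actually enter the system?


ρ = 0.7329; P_K = (1−ρ)ρ^3/(1−ρ^4) = 0.147773
λ_eff = λ(1 − P_K) = 21.37·(1 − 0.147773) = 21.37·0.852227 = 18.2121 /hr

Final: 18.2121 /hr


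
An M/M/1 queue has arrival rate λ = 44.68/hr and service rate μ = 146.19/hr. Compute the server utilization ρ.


ρ = λ/μ = 44.68/146.19 = 0.3056

Final: 0.3056


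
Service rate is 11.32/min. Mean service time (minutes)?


Mean service time = 1/μ = 1/11.32 minute = 0.08834 minute
In minutes: 0.08834 × 1 = 0.08834 min

Final: 0.08834 min


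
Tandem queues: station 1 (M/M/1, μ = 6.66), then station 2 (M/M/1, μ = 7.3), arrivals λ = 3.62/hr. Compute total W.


Each node sees arrival rate λ = 3.62/hr (tandem ⇒ throughput preserved).
W₁ = 1/(μ₁−λ) = 1/(6.66−3.62) = 0.32895 hr
W₂ = 1/(μ₂−λ) = 1/(7.3−3.62) = 0.27174 hr
W_total = W₁ + W₂ = 0.32895 + 0.27174 = 0.60069 hr

Final: 0.60069 hr


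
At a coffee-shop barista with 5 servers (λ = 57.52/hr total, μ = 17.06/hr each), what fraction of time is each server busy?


ρ = λ/(cμ) = 57.52/(5·17.06) = 57.52/85.30 = 0.6743

Final: 0.6743


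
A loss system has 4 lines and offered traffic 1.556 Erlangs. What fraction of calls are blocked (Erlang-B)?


B(c,a) = (a^c/c!) / Σ_{k=0}^{c} a^k/k!
a^4/4! = 0.244246
Σ terms (k=0..4): 1.00000 + 1.55600 + 1.21057 + 0.62788 + 0.24425 = 4.638695
B = 0.244246/4.638695 = 0.052654

Final: 0.052654


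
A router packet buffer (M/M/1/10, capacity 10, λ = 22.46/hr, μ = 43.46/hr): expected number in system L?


ρ = 22.46/43.46 = 0.5168
L = ρ[1 − (K+1)ρ^K + Kρ^(K+1)] / [(1−ρ)(1−ρ^(K+1))]
Numerator: 0.5168·(1 − 11·0.001359 + 10·0.0007023) = 0.512701
Denominator: (0.4832)·(0.999298) = 0.482864
L = 0.512701/0.482864 = 1.0618

Final: 1.0618


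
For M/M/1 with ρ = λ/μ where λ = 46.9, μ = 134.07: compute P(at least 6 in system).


ρ = 46.9/134.07 = 0.3498
P(N ≥ n) = ρ^n = 0.3498^6 = 0.001833

Final: 0.001833


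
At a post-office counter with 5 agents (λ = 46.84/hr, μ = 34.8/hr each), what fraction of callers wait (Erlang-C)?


a = λ/μ = 1.3460; ρ = a/5 = 0.2692
P₀ = 0.260055 (from M/M/c formula)
C(c,a) = [a^c/(c!(1−ρ))]·P₀ = [4.41762/(120·0.7308)]·0.260055
= 0.05037·0.260055 = 0.013100

Final: 0.013100


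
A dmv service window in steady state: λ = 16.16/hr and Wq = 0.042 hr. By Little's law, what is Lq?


Lq = λWq = 16.16·0.042 = 0.6787

Final: 0.6787


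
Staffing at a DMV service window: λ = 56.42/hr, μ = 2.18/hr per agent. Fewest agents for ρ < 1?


Stability requires cμ > λ ⇔ c > λ/μ.
λ/μ = 56.42/2.18 = 25.8807
Minimum integer c = ⌊25.8807⌋ + 1 = 26
Check: 26·2.18 = 56.68 > 56.42, while 25·2.18 = 54.50 ≤ 56.42

Final: 26 servers


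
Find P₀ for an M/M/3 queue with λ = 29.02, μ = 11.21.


a = λ/μ = 29.02/11.21 = 2.5888; ρ = a/c = 0.8629
Σ_{k=0}^{2} a^k/k! (terms k=0..2) = 1.00000 + 2.58876 + 3.35084 = 6.93960
Tail: a^3/(3!(1−ρ)) = 17.34904/(6·0.1371) = 21.09357
P₀ = 1/(6.93960 + 21.09357) = 1/28.03317 = 0.035672

Final: 0.035672


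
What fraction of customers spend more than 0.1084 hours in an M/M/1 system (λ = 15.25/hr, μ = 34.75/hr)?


W ~ Exponential(μ−λ) for M/M/1.
μ − λ = 34.75 − 15.25 = 19.5000
P(W > t) = e^{−(μ−λ)t} = e^{−2.1138} = 0.120778

Final: 0.120778


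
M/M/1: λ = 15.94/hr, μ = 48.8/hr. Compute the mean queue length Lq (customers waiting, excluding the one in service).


ρ = 15.94/48.8 = 0.3266
Lq = ρ²/(1−ρ) = 0.1067/0.6734 = 0.1584

Final: 0.1584


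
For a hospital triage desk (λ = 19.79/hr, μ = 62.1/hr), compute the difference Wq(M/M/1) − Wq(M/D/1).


ρ = 19.79/62.1 = 0.3187
Wq(M/M/1) = ρ/(μ−λ) = 0.3187/42.31 = 0.007532 hr
Wq(M/D/1) = ρ/(2(μ−λ)) = 0.003766 hr
Savings = 0.007532 − 0.003766 = 0.003766 hr

Final: 0.003766 hr


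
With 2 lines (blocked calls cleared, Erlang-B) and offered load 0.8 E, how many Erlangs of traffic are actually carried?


B(2,0.8) = 0.150943 (Erlang-B)
Carried load = a(1 − B) = 0.8·(1 − 0.150943) = 0.8·0.849057 = 0.6792 E

Final: 0.6792 Erlangs


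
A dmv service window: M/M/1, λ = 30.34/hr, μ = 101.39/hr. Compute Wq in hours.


ρ = 30.34/101.39 = 0.2992
Wq = ρ/(μ−λ) = 0.2992/(101.39 − 30.34) = 0.2992/71.05 = 0.004212 hr

Final: 0.004212 hr


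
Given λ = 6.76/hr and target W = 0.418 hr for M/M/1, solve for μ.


W = 1/(μ−λ) ⇒ μ − λ = 1/W = 1/0.418 = 2.3923
μ = λ + 1/W = 6.76 + 2.3923 = 9.1523 per hr

Final: 9.1523 /hr


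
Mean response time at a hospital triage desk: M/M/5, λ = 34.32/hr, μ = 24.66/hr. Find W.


a = 1.3917; ρ = 0.2783; P₀ = 0.248382
Lq = P₀·a^c·ρ/(c!(1−ρ)²) = 0.005776
Wq = Lq/λ = 0.005776/34.32 = 0.0001683 hr
W = Wq + 1/μ = 0.0001683 + 0.04055 = 0.04072 hr

Final: 0.04072 hr


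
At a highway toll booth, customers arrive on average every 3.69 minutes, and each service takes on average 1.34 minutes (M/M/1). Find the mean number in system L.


λ = 60/3.69 = 16.2602 /hr
μ = 60/1.34 = 44.7761 /hr
ρ = λ/μ = 16.2602/44.7761 = 0.3631
L = ρ/(1−ρ) = 0.3631/0.6369 = 0.5702

Final: 0.5702


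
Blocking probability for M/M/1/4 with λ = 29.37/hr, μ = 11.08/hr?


ρ = λ/μ = 29.37/11.08 = 2.6507
P_K = (1−ρ)ρ^K/(1−ρ^(K+1)) = (-1.6507·49.369274)/(1 − 130.864223)
= -81.494948/-129.864223 = 0.627540

Final: 0.627540


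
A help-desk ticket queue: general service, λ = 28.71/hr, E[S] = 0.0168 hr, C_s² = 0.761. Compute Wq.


ρ = λ·E[S] = 28.71·0.0168 = 0.4823
E[S²] = E[S]²(1+C_s²) = 0.0168²·(1+0.761) = 0.0004970
Wq = λ·E[S²]/(2(1−ρ)) = 28.71·0.0004970/(2·0.5177) = 0.01378 hr

Final: 0.01378 hr


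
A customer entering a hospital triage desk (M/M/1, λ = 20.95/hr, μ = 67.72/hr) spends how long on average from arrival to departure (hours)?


W = 1/(μ−λ) = 1/(67.72 − 20.95) = 1/46.77 = 0.02138 hr

Final: 0.02138 hr


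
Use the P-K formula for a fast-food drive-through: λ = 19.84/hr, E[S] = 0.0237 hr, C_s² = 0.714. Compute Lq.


ρ = λ·E[S] = 19.84·0.0237 = 0.4702
Lq = ρ²(1+C_s²)/(2(1−ρ)) = 0.2211·(1+0.714)/(2·0.5298)
= 0.2211·1.7140/1.0596 = 0.35765

Final: 0.35765


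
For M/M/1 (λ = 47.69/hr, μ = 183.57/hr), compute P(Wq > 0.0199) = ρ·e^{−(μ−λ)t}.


ρ = 47.69/183.57 = 0.2598
P(Wq > t) = ρ·e^{−(μ−λ)t} = 0.2598·e^{−2.7040}
= 0.2598·0.066936 = 0.017390

Final: 0.017390


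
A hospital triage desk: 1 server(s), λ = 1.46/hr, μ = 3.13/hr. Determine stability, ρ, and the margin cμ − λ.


Total capacity cμ = 1·3.13 = 3.13/hr
ρ = λ/(cμ) = 1.46/3.13 = 0.4665
Stable ⇔ ρ < 1: YES
Spare capacity = cμ − λ = 3.13 − 1.46 = 1.67/hr

Final: ρ = 0.4665; stable; margin = 1.67/hr


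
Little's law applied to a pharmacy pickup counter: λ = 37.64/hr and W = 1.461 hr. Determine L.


L = λW = 37.64·1.461 = 54.9920

Final: 54.9920


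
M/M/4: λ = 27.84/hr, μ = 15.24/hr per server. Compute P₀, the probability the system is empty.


a = λ/μ = 27.84/15.24 = 1.8268; ρ = a/c = 0.4567
Σ_{k=0}^{3} a^k/k! (terms k=0..3) = 1.00000 + 1.82677 + 1.66855 + 1.01602 = 5.51134
Tail: a^4/(4!(1−ρ)) = 11.13620/(24·0.5433) = 0.85404
P₀ = 1/(5.51134 + 0.85404) = 1/6.36538 = 0.157100

Final: 0.157100


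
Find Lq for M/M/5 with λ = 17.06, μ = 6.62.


a = λ/μ = 2.5770; ρ = a/5 = 0.5154
P₀ = 0.073843
Lq = P₀·a^c·ρ / (c!·(1−ρ)²) = 0.073843·113.65935·0.5154/(120·0.23483)
= 0.15351

Final: 0.15351


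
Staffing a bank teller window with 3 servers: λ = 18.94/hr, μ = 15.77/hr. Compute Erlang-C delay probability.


a = λ/μ = 1.2010; ρ = a/3 = 0.4003
P₀ = 0.293796 (from M/M/c formula)
C(c,a) = [a^c/(c!(1−ρ))]·P₀ = [1.73239/(6·0.5997)]·0.293796
= 0.48149·0.293796 = 0.141460

Final: 0.141460


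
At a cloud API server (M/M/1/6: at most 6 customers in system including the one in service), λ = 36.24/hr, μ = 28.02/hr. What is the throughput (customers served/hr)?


ρ = 1.2934; P_K = (1−ρ)ρ^6/(1−ρ^7) = 0.271701
λ_eff = λ(1 − P_K) = 36.24·(1 − 0.271701) = 36.24·0.728299 = 26.3936 /hr

Final: 26.3936 /hr


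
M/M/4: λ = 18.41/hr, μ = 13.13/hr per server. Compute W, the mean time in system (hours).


a = 1.4021; ρ = 0.3505; P₀ = 0.244349
Lq = P₀·a^c·ρ/(c!(1−ρ)²) = 0.03270
Wq = Lq/λ = 0.03270/18.41 = 0.001776 hr
W = Wq + 1/μ = 0.001776 + 0.07616 = 0.07794 hr

Final: 0.07794 hr


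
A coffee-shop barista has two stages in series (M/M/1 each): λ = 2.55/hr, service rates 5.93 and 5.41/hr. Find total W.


Each node sees arrival rate λ = 2.55/hr (tandem ⇒ throughput preserved).
W₁ = 1/(μ₁−λ) = 1/(5.93−2.55) = 0.29586 hr
W₂ = 1/(μ₂−λ) = 1/(5.41−2.55) = 0.34965 hr
W_total = W₁ + W₂ = 0.29586 + 0.34965 = 0.64551 hr

Final: 0.64551 hr


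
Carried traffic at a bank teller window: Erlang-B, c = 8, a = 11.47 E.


B(8,11.47) = 0.402052 (Erlang-B)
Carried load = a(1 − B) = 11.47·(1 − 0.402052) = 11.47·0.597948 = 6.8585 E

Final: 6.8585 Erlangs


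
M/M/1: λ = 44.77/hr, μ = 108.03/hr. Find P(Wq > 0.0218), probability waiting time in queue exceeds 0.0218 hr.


ρ = 44.77/108.03 = 0.4144
P(Wq > t) = ρ·e^{−(μ−λ)t} = 0.4144·e^{−1.3791}
= 0.4144·0.251813 = 0.104357

Final: 0.104357


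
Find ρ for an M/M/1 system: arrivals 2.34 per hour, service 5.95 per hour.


ρ = λ/μ = 2.34/5.95 = 0.3933

Final: 0.3933


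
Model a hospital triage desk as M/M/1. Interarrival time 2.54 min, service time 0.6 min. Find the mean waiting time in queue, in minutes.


λ = 60/2.54 = 23.6220 /hr
μ = 60/0.6 = 100.0000 /hr
ρ = λ/μ = 23.6220/100.0000 = 0.2362
Wq = ρ/(μ−λ) = 0.2362/(100.0000−23.6220) = 0.003093 hr
In minutes: 0.003093·60 = 0.1856 min

Final: 0.1856 min


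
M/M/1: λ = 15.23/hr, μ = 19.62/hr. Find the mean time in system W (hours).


W = 1/(μ−λ) = 1/(19.62 − 15.23) = 1/4.39 = 0.2278 hr

Final: 0.2278 hr


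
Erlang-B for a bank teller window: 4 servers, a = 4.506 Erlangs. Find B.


B(c,a) = (a^c/c!) / Σ_{k=0}^{c} a^k/k!
a^4/4! = 17.177245
Σ terms (k=0..4): 1.00000 + 4.50600 + 10.15202 + 15.24833 + 17.17724 = 48.083594
B = 17.177245/48.083594 = 0.357237

Final: 0.357237


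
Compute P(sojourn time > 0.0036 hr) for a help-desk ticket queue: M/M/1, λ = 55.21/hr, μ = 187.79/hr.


W ~ Exponential(μ−λ) for M/M/1.
μ − λ = 187.79 − 55.21 = 132.5800
P(W > t) = e^{−(μ−λ)t} = e^{−0.4773} = 0.620464

Final: 0.620464


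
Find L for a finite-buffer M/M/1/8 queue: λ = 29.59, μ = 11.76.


ρ = 29.59/11.76 = 2.5162
L = ρ[1 − (K+1)ρ^K + Kρ^(K+1)] / [(1−ρ)(1−ρ^(K+1))]
Numerator: 2.5162·(1 − 9·1606.575528 + 8·4042.395398) = 44991.352011
Denominator: (-1.5162)·(-4041.395398) = 6127.387750
L = 44991.352011/6127.387750 = 7.3427

Final: 7.3427


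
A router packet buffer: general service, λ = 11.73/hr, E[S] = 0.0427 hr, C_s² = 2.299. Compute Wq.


ρ = λ·E[S] = 11.73·0.0427 = 0.5009
E[S²] = E[S]²(1+C_s²) = 0.0427²·(1+2.299) = 0.006015
Wq = λ·E[S²]/(2(1−ρ)) = 11.73·0.006015/(2·0.4991) = 0.07068 hr

Final: 0.07068 hr


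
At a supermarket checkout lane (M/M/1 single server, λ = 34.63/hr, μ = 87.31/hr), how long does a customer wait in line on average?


ρ = 34.63/87.31 = 0.3966
Wq = ρ/(μ−λ) = 0.3966/(87.31 − 34.63) = 0.3966/52.68 = 0.007529 hr

Final: 0.007529 hr


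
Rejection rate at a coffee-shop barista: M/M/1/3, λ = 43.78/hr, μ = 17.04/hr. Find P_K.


ρ = λ/μ = 43.78/17.04 = 2.5692
P_K = (1−ρ)ρ^K/(1−ρ^(K+1)) = (-1.5692·16.959713)/(1 − 43.573723)
= -26.614010/-42.573723 = 0.625128

Final: 0.625128


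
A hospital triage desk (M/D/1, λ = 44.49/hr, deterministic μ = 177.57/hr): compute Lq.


ρ = 44.49/177.57 = 0.2505
M/D/1: Lq = ρ²/(2(1−ρ)) = 0.06277/(2·0.7495) = 0.04188

Final: 0.04188
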